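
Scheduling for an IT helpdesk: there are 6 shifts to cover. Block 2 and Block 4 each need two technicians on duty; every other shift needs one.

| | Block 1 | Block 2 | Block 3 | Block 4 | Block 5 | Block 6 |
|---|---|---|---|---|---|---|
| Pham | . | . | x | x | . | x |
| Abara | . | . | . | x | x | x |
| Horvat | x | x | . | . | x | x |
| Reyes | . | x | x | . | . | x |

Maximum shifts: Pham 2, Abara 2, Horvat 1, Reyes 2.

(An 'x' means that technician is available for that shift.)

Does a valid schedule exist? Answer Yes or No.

No

Shifts {Block 1, Block 2} need 3 worker-slots in total, but the technicians available for any of those shifts (Horvat and Reyes) can supply at most 2 among them. So no valid schedule exists.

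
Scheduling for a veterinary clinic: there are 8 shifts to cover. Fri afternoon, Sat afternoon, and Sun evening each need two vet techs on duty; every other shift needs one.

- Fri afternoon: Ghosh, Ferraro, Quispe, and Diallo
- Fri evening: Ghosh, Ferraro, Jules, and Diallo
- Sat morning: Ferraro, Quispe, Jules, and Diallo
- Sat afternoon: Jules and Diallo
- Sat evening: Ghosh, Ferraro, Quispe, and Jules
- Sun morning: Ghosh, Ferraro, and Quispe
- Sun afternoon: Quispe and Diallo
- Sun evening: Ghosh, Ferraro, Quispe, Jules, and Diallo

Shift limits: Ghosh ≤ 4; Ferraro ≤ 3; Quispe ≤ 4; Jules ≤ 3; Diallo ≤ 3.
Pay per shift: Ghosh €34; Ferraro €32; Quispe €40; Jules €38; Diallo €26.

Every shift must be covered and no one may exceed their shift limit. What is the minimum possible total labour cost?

Sat afternoon can only be covered by Jules and Diallo, so that assignment is forced.
Picking the cheapest available vet tech for each shift independently would cost €322, but that ignores the shift limits.
An optimal schedule: Fri afternoon→Ferraro+Ghosh, Fri evening→Ghosh, Sat morning→Diallo, Sat afternoon→Diallo+Jules, Sat evening→Ghosh, Sun morning→Ferraro, Sun afternoon→Diallo, Sun evening→Ferraro+Ghosh.
Total: 32 + 34 + 34 + 26 + 26 + 38 + 34 + 32 + 26 + 32 + 34 = €348.

€348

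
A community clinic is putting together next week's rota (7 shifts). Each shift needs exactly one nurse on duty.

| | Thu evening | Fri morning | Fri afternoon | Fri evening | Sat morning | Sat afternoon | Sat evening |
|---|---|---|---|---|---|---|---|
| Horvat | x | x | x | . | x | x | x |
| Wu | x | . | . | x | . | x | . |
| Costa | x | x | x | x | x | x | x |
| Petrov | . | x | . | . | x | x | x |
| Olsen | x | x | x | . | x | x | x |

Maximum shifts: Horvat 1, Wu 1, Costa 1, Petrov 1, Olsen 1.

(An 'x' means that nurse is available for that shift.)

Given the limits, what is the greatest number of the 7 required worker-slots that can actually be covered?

Total capacity across all nurses is 1+1+1+1+1 = 5, and 7 slots are needed, so at most 5 can be filled.
An assignment achieving 5: Thu evening→Costa, Fri morning→Petrov, Fri afternoon→Horvat, Fri evening→Wu, Sat morning→Olsen.
Loads: Horvat 1/1, Wu 1/1, Costa 1/1, Petrov 1/1, Olsen 1/1.

5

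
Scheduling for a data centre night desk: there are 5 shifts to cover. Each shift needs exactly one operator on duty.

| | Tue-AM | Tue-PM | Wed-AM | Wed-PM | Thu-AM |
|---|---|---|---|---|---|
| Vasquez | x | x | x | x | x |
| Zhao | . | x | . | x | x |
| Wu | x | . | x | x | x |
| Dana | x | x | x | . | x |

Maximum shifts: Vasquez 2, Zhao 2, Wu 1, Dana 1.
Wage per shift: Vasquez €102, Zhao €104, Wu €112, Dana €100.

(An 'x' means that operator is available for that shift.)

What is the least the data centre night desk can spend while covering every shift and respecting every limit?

Picking the cheapest available operator for each shift independently would cost €502, but that ignores the shift limits.
An optimal schedule: Tue-AM→Dana, Tue-PM→Vasquez, Wed-AM→Vasquez, Wed-PM→Zhao, Thu-AM→Zhao.
Total: 100 + 102 + 102 + 104 + 104 = €512.

€512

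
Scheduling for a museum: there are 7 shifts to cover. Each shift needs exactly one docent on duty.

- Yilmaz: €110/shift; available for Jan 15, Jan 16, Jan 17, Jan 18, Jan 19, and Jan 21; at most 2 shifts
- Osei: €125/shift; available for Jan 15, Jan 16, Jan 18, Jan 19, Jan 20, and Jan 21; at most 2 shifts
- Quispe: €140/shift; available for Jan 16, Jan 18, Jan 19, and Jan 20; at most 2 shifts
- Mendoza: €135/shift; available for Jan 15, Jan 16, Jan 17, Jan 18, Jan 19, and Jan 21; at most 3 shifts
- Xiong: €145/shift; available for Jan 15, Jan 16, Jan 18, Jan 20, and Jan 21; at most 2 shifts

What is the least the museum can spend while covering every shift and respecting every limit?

€875

Picking the cheapest available docent for each shift independently would cost €785, but that ignores the shift limits.
An optimal schedule: Jan 15→Yilmaz, Jan 16→Mendoza, Jan 17→Yilmaz, Jan 18→Mendoza, Jan 19→Osei, Jan 20→Osei, Jan 21→Mendoza.
Total: 110 + 135 + 110 + 135 + 125 + 125 + 135 = €875.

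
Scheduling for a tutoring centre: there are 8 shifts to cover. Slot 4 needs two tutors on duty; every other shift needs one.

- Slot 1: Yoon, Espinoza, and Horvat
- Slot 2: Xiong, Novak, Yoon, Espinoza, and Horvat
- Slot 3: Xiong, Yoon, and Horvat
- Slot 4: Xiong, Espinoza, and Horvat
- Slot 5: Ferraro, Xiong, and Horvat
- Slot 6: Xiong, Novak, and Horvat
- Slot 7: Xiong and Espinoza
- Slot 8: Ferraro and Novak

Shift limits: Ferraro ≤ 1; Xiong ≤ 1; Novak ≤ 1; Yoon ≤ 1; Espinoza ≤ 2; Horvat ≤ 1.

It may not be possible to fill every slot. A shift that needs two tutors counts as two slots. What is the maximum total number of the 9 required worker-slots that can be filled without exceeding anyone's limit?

7

Total capacity across all tutors is 1+1+1+1+2+1 = 7, and 9 slots are needed, so at most 7 can be filled.
An assignment achieving 7: Slot 1→Yoon, Slot 2→Espinoza, Slot 3→Horvat, Slot 4→Espinoza, Slot 6→Novak, Slot 7→Xiong, Slot 8→Ferraro.
Loads: Ferraro 1/1, Xiong 1/1, Novak 1/1, Yoon 1/1, Espinoza 2/2, Horvat 1/1.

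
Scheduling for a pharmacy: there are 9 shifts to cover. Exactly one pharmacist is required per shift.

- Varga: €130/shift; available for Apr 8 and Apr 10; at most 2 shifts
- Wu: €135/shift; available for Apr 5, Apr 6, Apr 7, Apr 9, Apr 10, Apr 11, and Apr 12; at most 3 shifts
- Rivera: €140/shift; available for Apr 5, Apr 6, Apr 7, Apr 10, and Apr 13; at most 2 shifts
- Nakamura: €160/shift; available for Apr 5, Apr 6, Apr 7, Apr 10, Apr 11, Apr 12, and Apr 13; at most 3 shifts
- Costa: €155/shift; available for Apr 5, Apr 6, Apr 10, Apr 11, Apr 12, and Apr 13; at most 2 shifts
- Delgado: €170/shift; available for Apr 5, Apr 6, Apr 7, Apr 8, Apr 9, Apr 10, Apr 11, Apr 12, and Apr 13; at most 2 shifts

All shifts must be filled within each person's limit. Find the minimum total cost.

Picking the cheapest available pharmacist for each shift independently would cost €1210, but that ignores the shift limits.
An optimal schedule: Apr 5→Rivera, Apr 6→Costa, Apr 7→Wu, Apr 8→Varga, Apr 9→Wu, Apr 10→Varga, Apr 11→Wu, Apr 12→Costa, Apr 13→Rivera.
Total: 140 + 155 + 135 + 130 + 135 + 130 + 135 + 155 + 140 = €1255.

€1255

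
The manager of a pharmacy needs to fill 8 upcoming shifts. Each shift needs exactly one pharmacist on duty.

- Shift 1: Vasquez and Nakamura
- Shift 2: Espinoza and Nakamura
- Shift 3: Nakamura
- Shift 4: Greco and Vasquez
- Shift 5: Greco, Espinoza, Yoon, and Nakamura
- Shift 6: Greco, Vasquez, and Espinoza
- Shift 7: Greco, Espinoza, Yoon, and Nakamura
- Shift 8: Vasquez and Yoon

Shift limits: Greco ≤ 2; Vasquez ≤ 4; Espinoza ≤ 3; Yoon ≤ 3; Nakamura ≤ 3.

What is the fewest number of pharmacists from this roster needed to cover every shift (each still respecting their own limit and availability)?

3

8 slots to fill and no one can take more than 4, so at least ⌈8/4⌉ = 2 pharmacists are needed.
Any 2 pharmacists together have capacity at most 4+3 = 7 < 8 slots, so 2 can never suffice.
Greco, Vasquez, and Nakamura alone can cover everything: Shift 1→Vasquez, Shift 2→Nakamura, Shift 3→Nakamura, Shift 4→Greco, Shift 5→Greco, Shift 6→Vasquez, Shift 7→Nakamura, Shift 8→Vasquez.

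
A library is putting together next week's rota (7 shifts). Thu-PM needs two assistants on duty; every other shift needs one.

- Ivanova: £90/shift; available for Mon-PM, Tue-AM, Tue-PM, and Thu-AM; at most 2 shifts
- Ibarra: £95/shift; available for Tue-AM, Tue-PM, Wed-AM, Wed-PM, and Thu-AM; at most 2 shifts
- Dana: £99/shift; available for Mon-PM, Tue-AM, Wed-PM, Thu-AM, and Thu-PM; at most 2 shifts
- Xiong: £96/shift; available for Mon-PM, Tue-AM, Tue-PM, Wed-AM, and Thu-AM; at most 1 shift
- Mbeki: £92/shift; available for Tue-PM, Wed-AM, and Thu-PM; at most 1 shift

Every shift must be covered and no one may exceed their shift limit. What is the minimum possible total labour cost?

Thu-PM can only be covered by Dana and Mbeki, so that assignment is forced.
Picking the cheapest available assistant for each shift independently would cost £738, but that ignores the shift limits.
An optimal schedule: Mon-PM→Ivanova, Tue-AM→Ivanova, Tue-PM→Xiong, Wed-AM→Ibarra, Wed-PM→Ibarra, Thu-AM→Dana, Thu-PM→Dana+Mbeki.
Total: 90 + 90 + 96 + 95 + 95 + 99 + 99 + 92 = £756.

£756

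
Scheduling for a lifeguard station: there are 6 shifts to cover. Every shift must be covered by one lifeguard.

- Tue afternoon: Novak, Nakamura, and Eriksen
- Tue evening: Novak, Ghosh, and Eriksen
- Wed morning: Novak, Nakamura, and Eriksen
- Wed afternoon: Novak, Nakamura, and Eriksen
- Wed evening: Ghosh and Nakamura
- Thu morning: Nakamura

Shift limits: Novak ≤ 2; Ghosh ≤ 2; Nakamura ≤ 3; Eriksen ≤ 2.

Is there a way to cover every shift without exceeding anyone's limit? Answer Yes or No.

Yes

Thu morning can only be covered by Nakamura, so that assignment is forced.
One valid schedule: Tue afternoon→Novak, Tue evening→Novak, Wed morning→Nakamura, Wed afternoon→Nakamura, Wed evening→Ghosh, Thu morning→Nakamura.
Loads: Novak 2/2, Ghosh 1/2, Nakamura 3/3, Eriksen 0/2 — all within limits.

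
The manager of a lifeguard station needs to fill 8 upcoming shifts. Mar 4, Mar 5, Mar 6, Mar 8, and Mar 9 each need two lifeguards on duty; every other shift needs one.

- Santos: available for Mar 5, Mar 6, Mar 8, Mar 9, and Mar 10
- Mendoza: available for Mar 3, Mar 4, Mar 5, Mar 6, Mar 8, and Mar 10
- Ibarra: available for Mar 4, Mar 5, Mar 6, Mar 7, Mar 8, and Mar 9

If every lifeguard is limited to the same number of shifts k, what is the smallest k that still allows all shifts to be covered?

With 3 lifeguards and 13 worker-slots to fill, someone must work at least ⌈13/3⌉ = 5 shifts, so k ≥ 5.
k = 5 works: Mar 3→Mendoza, Mar 4→Mendoza+Ibarra, Mar 5→Santos+Mendoza, Mar 6→Santos+Mendoza, Mar 7→Ibarra, Mar 8→Santos+Mendoza, Mar 9→Santos+Ibarra, Mar 10→Santos.
Loads: Santos 5, Mendoza 5, Ibarra 3 — all ≤ 5.

5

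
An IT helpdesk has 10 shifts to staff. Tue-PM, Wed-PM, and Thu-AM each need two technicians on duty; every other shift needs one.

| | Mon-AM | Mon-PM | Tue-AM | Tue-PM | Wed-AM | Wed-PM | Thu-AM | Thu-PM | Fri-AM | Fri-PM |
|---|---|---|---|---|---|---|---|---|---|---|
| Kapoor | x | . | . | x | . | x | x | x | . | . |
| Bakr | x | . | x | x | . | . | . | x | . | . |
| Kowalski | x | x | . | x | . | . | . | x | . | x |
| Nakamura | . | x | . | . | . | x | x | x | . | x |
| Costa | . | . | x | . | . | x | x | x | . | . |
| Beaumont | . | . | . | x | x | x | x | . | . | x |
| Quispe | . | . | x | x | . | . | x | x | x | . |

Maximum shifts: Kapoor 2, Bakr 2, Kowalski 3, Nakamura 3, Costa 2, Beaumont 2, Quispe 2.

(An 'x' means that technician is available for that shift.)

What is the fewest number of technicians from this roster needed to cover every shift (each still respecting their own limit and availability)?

13 slots to fill and no one can take more than 3, so at least ⌈13/3⌉ = 5 technicians are needed.
Any 5 technicians together have capacity at most 3+3+2+2+2 = 12 < 13 slots, so 5 can never suffice.
Kapoor, Bakr, Kowalski, Nakamura, Beaumont, and Quispe alone can cover everything: Mon-AM→Kapoor, Mon-PM→Kowalski, Tue-AM→Bakr, Tue-PM→Kowalski+Quispe, Wed-AM→Beaumont, Wed-PM→Kapoor+Nakamura, Thu-AM→Nakamura+Beaumont, Thu-PM→Bakr, Fri-AM→Quispe, Fri-PM→Kowalski.

6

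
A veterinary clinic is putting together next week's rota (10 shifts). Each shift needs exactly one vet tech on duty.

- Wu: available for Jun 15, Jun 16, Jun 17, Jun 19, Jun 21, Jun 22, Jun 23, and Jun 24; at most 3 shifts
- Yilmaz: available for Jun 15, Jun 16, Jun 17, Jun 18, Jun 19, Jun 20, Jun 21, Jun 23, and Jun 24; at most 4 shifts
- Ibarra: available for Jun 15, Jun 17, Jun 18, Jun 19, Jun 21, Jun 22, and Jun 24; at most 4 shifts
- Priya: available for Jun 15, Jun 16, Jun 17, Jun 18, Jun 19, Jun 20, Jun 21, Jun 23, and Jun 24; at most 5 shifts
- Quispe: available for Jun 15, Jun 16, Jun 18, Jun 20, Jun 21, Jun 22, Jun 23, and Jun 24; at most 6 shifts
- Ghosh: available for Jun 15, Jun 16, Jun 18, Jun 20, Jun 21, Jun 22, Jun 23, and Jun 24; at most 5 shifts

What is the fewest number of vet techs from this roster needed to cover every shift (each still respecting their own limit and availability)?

2

10 slots to fill and no one can take more than 6, so at least ⌈10/6⌉ = 2 vet techs are needed.
Yilmaz and Quispe alone can cover everything: Jun 15→Yilmaz, Jun 16→Yilmaz, Jun 17→Yilmaz, Jun 18→Quispe, Jun 19→Yilmaz, Jun 20→Quispe, Jun 21→Quispe, Jun 22→Quispe, Jun 23→Quispe, Jun 24→Quispe.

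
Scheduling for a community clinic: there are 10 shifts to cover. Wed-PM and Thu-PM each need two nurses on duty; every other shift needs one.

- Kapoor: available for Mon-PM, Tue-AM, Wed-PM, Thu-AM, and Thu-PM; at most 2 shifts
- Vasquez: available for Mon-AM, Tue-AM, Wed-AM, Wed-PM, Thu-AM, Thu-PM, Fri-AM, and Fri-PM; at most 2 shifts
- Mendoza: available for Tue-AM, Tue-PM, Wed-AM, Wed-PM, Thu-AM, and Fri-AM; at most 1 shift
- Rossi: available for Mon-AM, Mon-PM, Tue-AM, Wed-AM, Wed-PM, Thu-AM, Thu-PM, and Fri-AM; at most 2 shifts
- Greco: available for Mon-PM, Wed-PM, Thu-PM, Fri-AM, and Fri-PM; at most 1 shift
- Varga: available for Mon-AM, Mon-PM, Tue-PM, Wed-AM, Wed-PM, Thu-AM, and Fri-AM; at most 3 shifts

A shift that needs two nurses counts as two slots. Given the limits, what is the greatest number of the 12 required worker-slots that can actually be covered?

Total capacity across all nurses is 2+2+1+2+1+3 = 11, and 12 slots are needed, so at most 11 can be filled.
An assignment achieving 11: Mon-AM→Vasquez, Mon-PM→Kapoor, Tue-AM→Kapoor, Tue-PM→Mendoza, Wed-AM→Rossi, Wed-PM→Varga, Thu-AM→Varga, Thu-PM→Rossi+Greco, Fri-AM→Varga, Fri-PM→Vasquez.
Loads: Kapoor 2/2, Vasquez 2/2, Mendoza 1/1, Rossi 2/2, Greco 1/1, Varga 3/3.

11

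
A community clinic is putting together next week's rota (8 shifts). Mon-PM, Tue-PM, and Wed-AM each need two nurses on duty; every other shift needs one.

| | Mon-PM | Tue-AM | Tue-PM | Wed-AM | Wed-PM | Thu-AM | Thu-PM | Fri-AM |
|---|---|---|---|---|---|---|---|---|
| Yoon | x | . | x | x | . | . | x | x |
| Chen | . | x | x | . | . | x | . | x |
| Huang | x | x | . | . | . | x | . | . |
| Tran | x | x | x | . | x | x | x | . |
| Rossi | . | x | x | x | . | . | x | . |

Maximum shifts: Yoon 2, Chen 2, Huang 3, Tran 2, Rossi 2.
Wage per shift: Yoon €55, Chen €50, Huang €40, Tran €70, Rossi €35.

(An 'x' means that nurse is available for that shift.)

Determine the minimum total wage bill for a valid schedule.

€540

Wed-AM can only be covered by Yoon and Rossi, so that assignment is forced.
Wed-PM can only be covered by Tran, so that assignment is forced.
Picking the cheapest available nurse for each shift independently would cost €500, but that ignores the shift limits.
An optimal schedule: Mon-PM→Yoon+Huang, Tue-AM→Huang, Tue-PM→Chen+Rossi, Wed-AM→Yoon+Rossi, Wed-PM→Tran, Thu-AM→Huang, Thu-PM→Tran, Fri-AM→Chen.
Total: 55 + 40 + 40 + 50 + 35 + 55 + 35 + 70 + 40 + 70 + 50 = €540.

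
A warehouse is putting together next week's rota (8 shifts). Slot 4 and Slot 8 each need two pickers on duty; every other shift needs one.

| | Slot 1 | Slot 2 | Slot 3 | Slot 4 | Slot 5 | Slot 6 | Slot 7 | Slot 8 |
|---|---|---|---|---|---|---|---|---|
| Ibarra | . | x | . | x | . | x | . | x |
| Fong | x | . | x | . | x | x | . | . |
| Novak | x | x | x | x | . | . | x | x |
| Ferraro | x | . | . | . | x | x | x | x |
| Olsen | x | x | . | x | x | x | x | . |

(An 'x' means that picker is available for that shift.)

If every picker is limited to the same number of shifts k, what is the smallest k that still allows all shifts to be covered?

With 5 pickers and 10 worker-slots to fill, someone must work at least ⌈10/5⌉ = 2 shifts, so k ≥ 2.
k = 2 works: Slot 1→Olsen, Slot 2→Ibarra, Slot 3→Fong, Slot 4→Ibarra+Novak, Slot 5→Fong, Slot 6→Olsen, Slot 7→Ferraro, Slot 8→Novak+Ferraro.
Loads: Ibarra 2, Fong 2, Novak 2, Ferraro 2, Olsen 2 — all ≤ 2.

2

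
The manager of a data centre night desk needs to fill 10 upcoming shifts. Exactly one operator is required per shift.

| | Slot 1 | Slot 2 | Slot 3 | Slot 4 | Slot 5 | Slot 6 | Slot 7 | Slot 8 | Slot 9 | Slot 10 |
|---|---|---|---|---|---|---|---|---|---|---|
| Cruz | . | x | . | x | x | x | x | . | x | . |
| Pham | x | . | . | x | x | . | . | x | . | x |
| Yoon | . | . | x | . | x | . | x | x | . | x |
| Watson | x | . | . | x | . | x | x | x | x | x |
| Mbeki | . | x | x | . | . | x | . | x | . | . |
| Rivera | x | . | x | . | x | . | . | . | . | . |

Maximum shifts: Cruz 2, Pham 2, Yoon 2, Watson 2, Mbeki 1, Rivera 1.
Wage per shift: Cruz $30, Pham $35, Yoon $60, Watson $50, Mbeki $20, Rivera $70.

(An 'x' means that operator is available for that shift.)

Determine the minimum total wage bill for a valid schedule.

$440

Picking the cheapest available operator for each shift independently would cost $270, but that ignores the shift limits.
An optimal schedule: Slot 1→Pham, Slot 2→Cruz, Slot 3→Yoon, Slot 4→Pham, Slot 5→Rivera, Slot 6→Watson, Slot 7→Yoon, Slot 8→Mbeki, Slot 9→Cruz, Slot 10→Watson.
Total: 35 + 30 + 60 + 35 + 70 + 50 + 60 + 20 + 30 + 50 = $440.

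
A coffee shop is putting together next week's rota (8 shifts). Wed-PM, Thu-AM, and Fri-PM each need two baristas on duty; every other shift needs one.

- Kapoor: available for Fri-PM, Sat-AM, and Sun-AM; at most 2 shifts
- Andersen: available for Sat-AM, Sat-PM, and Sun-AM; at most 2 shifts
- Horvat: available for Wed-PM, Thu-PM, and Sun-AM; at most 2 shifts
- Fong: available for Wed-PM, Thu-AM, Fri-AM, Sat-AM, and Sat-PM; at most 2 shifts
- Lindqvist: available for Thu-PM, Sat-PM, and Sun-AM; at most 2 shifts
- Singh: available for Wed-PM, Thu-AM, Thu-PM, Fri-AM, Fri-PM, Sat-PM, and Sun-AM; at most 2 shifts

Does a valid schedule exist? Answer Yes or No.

No

Total capacity is 12 and 11 slots are needed, so capacity alone doesn't rule it out.
Shifts {Wed-PM, Thu-AM, Fri-AM, Fri-PM} need 7 worker-slots in total, but the baristas available for any of those shifts (Kapoor, Horvat, Fong, and Singh) can supply at most 6 among them. So no valid schedule exists.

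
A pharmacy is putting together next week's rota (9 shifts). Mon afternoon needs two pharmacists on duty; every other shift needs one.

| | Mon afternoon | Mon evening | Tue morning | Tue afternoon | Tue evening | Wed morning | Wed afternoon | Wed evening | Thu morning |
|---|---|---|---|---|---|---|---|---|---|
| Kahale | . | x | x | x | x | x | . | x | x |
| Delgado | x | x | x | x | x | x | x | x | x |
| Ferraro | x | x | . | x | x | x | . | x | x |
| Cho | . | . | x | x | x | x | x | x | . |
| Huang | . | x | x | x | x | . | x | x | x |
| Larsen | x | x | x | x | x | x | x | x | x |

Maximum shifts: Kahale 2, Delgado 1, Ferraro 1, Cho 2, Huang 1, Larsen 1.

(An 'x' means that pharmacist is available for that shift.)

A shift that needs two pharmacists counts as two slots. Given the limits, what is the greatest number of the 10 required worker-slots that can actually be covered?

8

Total capacity across all pharmacists is 2+1+1+2+1+1 = 8, and 10 slots are needed, so at most 8 can be filled.
An assignment achieving 8: Mon afternoon→Delgado+Ferraro, Mon evening→Kahale, Tue morning→Kahale, Tue afternoon→Larsen, Wed morning→Cho, Wed afternoon→Cho, Thu morning→Huang.
Loads: Kahale 2/2, Delgado 1/1, Ferraro 1/1, Cho 2/2, Huang 1/1, Larsen 1/1.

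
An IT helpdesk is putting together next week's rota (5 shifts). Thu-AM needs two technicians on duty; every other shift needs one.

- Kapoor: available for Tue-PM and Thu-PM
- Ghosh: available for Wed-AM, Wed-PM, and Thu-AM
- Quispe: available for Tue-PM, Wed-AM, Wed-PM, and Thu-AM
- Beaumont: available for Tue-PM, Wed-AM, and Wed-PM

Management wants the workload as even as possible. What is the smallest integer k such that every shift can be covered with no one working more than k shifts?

With 4 technicians and 6 worker-slots to fill, someone must work at least ⌈6/4⌉ = 2 shifts, so k ≥ 2.
k = 2 works: Tue-PM→Kapoor, Wed-AM→Ghosh, Wed-PM→Quispe, Thu-AM→Ghosh+Quispe, Thu-PM→Kapoor.
Loads: Kapoor 2, Ghosh 2, Quispe 2, Beaumont 0 — all ≤ 2.

2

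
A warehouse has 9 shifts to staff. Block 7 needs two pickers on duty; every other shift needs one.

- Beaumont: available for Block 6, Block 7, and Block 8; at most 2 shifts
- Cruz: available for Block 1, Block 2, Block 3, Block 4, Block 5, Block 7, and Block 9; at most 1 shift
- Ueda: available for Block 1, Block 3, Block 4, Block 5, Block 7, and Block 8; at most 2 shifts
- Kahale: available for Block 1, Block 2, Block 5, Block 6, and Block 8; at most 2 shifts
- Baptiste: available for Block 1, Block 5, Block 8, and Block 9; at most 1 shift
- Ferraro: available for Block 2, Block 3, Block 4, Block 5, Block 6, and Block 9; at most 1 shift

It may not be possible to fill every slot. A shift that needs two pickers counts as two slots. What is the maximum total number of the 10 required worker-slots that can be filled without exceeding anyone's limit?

9

Total capacity across all pickers is 2+1+2+2+1+1 = 9, and 10 slots are needed, so at most 9 can be filled.
An assignment achieving 9: Block 1→Kahale, Block 2→Cruz, Block 3→Ueda, Block 4→Ueda, Block 5→Ferraro, Block 6→Beaumont, Block 7→Beaumont, Block 8→Kahale, Block 9→Baptiste.
Loads: Beaumont 2/2, Cruz 1/1, Ueda 2/2, Kahale 2/2, Baptiste 1/1, Ferraro 1/1.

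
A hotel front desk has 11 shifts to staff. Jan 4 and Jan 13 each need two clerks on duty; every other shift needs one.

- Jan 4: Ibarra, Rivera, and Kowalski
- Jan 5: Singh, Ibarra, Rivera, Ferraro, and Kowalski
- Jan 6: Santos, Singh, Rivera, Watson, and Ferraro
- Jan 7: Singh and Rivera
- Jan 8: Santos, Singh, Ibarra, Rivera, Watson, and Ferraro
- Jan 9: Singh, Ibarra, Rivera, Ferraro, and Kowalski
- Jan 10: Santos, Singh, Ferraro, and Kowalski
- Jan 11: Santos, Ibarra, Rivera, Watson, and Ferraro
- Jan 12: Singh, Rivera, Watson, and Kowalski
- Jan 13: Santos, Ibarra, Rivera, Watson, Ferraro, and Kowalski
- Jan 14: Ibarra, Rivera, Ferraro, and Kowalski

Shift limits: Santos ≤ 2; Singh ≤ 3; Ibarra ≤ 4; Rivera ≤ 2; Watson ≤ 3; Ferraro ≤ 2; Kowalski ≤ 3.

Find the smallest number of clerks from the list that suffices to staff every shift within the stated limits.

4

13 slots to fill and no one can take more than 4, so at least ⌈13/4⌉ = 4 clerks are needed.
Singh, Ibarra, Watson, and Kowalski alone can cover everything: Jan 4→Ibarra+Kowalski, Jan 5→Ibarra, Jan 6→Singh, Jan 7→Singh, Jan 8→Watson, Jan 9→Kowalski, Jan 10→Singh, Jan 11→Ibarra, Jan 12→Watson, Jan 13→Watson+Kowalski, Jan 14→Ibarra.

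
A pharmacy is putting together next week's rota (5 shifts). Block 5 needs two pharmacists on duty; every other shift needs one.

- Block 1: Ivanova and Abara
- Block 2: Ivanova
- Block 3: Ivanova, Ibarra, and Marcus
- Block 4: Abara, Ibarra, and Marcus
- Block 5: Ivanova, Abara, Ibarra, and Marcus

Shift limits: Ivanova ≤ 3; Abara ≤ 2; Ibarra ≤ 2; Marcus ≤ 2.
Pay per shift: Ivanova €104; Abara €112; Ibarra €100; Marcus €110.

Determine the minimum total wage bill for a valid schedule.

Block 2 can only be covered by Ivanova, so that assignment is forced.
Picking the cheapest available pharmacist for each shift independently would cost €612, but that ignores the shift limits.
An optimal schedule: Block 1→Ivanova, Block 2→Ivanova, Block 3→Ibarra, Block 4→Ibarra, Block 5→Ivanova+Marcus.
Total: 104 + 104 + 100 + 100 + 104 + 110 = €622.

€622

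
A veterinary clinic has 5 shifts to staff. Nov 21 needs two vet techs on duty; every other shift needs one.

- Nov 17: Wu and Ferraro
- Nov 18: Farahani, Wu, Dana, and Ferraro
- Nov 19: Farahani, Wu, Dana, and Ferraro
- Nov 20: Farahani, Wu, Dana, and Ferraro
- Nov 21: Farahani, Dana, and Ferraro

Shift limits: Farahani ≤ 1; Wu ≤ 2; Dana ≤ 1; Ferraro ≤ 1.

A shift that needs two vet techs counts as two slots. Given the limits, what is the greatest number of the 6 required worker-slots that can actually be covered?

Total capacity across all vet techs is 1+2+1+1 = 5, and 6 slots are needed, so at most 5 can be filled.
An assignment achieving 5: Nov 17→Wu, Nov 18→Wu, Nov 19→Ferraro, Nov 21→Farahani+Dana.
Loads: Farahani 1/1, Wu 2/2, Dana 1/1, Ferraro 1/1.

5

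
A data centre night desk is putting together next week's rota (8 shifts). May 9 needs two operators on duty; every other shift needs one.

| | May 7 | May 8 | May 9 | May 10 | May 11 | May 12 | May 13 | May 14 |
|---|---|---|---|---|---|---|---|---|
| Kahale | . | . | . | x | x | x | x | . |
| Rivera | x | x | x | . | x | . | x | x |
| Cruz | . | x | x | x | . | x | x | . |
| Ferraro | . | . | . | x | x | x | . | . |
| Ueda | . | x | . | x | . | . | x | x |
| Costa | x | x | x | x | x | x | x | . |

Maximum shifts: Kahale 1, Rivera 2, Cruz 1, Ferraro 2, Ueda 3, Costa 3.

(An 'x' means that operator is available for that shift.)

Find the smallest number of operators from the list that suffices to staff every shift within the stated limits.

9 slots to fill and no one can take more than 3, so at least ⌈9/3⌉ = 3 operators are needed.
Any 3 operators together have capacity at most 3+3+2 = 8 < 9 slots, so 3 can never suffice.
Kahale, Rivera, Ueda, and Costa alone can cover everything: May 7→Rivera, May 8→Ueda, May 9→Rivera+Costa, May 10→Ueda, May 11→Costa, May 12→Kahale, May 13→Costa, May 14→Ueda.

4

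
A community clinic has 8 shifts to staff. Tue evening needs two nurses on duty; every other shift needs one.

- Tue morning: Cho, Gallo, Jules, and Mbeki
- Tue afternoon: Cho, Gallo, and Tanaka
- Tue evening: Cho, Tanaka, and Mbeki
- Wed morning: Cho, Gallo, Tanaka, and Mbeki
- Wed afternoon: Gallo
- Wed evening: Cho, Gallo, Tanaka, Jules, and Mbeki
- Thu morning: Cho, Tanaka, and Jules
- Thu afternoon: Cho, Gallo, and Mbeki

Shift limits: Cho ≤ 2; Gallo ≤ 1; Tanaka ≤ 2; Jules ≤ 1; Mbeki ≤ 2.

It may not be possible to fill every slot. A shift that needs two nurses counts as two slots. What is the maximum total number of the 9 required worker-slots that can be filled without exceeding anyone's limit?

Total capacity across all nurses is 2+1+2+1+2 = 8, and 9 slots are needed, so at most 8 can be filled.
An assignment achieving 8: Tue morning→Jules, Tue afternoon→Cho, Tue evening→Cho+Tanaka, Wed morning→Mbeki, Wed afternoon→Gallo, Thu morning→Tanaka, Thu afternoon→Mbeki.
Loads: Cho 2/2, Gallo 1/1, Tanaka 2/2, Jules 1/1, Mbeki 2/2.

8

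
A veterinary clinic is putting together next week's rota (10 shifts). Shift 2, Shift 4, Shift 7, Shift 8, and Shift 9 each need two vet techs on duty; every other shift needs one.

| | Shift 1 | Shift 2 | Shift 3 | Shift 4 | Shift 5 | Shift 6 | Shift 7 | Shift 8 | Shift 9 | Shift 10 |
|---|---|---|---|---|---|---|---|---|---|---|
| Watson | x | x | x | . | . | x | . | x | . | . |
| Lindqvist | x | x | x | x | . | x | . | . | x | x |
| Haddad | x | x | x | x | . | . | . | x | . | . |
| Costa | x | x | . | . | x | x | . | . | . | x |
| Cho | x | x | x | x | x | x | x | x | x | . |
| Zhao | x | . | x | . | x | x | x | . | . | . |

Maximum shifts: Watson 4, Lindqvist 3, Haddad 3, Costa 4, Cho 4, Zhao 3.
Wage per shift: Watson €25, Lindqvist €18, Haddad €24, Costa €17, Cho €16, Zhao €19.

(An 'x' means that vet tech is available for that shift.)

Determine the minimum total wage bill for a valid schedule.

€267

Shift 7 can only be covered by Cho and Zhao, so that assignment is forced.
Shift 9 can only be covered by Lindqvist and Cho, so that assignment is forced.
Picking the cheapest available vet tech for each shift independently would cost €257, but that ignores the shift limits.
An optimal schedule: Shift 1→Zhao, Shift 2→Costa+Lindqvist, Shift 3→Zhao, Shift 4→Cho+Lindqvist, Shift 5→Costa, Shift 6→Costa, Shift 7→Cho+Zhao, Shift 8→Cho+Haddad, Shift 9→Cho+Lindqvist, Shift 10→Costa.
Total: 19 + 17 + 18 + 19 + 16 + 18 + 17 + 17 + 16 + 19 + 16 + 24 + 16 + 18 + 17 = €267.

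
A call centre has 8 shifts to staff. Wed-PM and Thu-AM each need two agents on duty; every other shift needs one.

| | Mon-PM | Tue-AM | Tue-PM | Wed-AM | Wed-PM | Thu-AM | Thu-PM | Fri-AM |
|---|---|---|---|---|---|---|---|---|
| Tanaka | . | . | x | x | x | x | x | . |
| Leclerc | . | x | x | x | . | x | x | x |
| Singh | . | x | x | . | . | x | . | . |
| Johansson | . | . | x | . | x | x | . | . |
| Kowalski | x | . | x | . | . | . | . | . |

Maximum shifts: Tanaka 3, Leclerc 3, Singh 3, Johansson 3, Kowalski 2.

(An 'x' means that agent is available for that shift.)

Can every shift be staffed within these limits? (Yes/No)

Mon-PM can only be covered by Kowalski, so that assignment is forced.
Wed-PM can only be covered by Tanaka and Johansson, so that assignment is forced.
Fri-AM can only be covered by Leclerc, so that assignment is forced.
One valid schedule: Mon-PM→Kowalski, Tue-AM→Leclerc, Tue-PM→Leclerc, Wed-AM→Tanaka, Wed-PM→Tanaka+Johansson, Thu-AM→Singh+Johansson, Thu-PM→Tanaka, Fri-AM→Leclerc.
Loads: Tanaka 3/3, Leclerc 3/3, Singh 1/3, Johansson 2/3, Kowalski 1/2 — all within limits.

Yes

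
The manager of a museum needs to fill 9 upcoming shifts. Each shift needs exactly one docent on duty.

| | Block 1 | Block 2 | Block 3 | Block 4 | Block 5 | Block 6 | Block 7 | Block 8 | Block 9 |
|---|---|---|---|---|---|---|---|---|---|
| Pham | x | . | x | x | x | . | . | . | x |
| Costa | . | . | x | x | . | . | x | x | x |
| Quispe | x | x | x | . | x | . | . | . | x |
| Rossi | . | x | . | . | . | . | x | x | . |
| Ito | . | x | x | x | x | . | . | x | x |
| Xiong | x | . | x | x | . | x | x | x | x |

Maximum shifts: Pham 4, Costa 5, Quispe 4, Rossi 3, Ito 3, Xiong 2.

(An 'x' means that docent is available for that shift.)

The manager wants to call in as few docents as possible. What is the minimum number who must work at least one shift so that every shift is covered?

3

9 slots to fill and no one can take more than 5, so at least ⌈9/5⌉ = 2 docents are needed.
No set of 2 docents can cover every shift (each such set leaves at least one shift with no one available or exceeds a cap).
Pham, Rossi, and Xiong alone can cover everything: Block 1→Pham, Block 2→Rossi, Block 3→Pham, Block 4→Pham, Block 5→Pham, Block 6→Xiong, Block 7→Rossi, Block 8→Rossi, Block 9→Xiong.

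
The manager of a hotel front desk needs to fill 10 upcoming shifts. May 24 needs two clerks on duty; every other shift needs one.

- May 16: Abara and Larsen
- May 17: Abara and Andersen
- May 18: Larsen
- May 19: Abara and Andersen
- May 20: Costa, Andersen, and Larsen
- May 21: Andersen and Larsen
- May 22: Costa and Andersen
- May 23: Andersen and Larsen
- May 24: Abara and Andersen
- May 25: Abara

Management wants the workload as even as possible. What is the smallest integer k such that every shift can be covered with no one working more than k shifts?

3

With 4 clerks and 11 worker-slots to fill, someone must work at least ⌈11/4⌉ = 3 shifts, so k ≥ 3.
k = 3 works: May 16→Abara, May 17→Andersen, May 18→Larsen, May 19→Andersen, May 20→Costa, May 21→Larsen, May 22→Costa, May 23→Larsen, May 24→Abara+Andersen, May 25→Abara.
Loads: Abara 3, Costa 2, Andersen 3, Larsen 3 — all ≤ 3.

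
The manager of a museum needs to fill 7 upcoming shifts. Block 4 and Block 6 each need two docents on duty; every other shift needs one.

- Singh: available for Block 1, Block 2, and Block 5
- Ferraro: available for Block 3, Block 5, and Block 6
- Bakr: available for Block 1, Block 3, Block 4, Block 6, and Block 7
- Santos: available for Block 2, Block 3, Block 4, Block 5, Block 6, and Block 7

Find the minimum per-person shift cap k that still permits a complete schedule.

With 4 docents and 9 worker-slots to fill, someone must work at least ⌈9/4⌉ = 3 shifts, so k ≥ 3.
k = 3 works: Block 1→Singh, Block 2→Singh, Block 3→Ferraro, Block 4→Bakr+Santos, Block 5→Singh, Block 6→Ferraro+Bakr, Block 7→Bakr.
Loads: Singh 3, Ferraro 2, Bakr 3, Santos 1 — all ≤ 3.

3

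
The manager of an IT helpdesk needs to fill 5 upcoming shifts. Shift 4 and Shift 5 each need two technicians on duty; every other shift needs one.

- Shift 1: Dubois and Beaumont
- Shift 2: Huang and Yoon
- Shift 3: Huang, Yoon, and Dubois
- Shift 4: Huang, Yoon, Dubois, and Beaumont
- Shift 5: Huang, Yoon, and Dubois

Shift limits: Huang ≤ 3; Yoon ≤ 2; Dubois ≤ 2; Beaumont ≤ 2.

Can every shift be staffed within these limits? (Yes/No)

One valid schedule: Shift 1→Dubois, Shift 2→Huang, Shift 3→Huang, Shift 4→Yoon+Dubois, Shift 5→Huang+Yoon.
Loads: Huang 3/3, Yoon 2/2, Dubois 2/2, Beaumont 0/2 — all within limits.

Yes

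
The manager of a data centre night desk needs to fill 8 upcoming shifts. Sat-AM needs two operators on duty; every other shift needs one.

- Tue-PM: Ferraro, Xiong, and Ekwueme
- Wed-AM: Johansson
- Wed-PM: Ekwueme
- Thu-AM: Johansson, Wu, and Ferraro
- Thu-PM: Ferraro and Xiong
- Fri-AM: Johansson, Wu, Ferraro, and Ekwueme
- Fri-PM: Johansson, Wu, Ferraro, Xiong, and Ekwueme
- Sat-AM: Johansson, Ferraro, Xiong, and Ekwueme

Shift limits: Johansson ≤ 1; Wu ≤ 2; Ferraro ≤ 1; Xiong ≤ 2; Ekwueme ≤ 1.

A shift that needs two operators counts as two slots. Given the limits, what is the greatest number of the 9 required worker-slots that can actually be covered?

7

Total capacity across all operators is 1+2+1+2+1 = 7, and 9 slots are needed, so at most 7 can be filled.
An assignment achieving 7: Tue-PM→Xiong, Wed-AM→Johansson, Wed-PM→Ekwueme, Thu-AM→Wu, Thu-PM→Ferraro, Fri-AM→Wu, Sat-AM→Xiong.
Loads: Johansson 1/1, Wu 2/2, Ferraro 1/1, Xiong 2/2, Ekwueme 1/1.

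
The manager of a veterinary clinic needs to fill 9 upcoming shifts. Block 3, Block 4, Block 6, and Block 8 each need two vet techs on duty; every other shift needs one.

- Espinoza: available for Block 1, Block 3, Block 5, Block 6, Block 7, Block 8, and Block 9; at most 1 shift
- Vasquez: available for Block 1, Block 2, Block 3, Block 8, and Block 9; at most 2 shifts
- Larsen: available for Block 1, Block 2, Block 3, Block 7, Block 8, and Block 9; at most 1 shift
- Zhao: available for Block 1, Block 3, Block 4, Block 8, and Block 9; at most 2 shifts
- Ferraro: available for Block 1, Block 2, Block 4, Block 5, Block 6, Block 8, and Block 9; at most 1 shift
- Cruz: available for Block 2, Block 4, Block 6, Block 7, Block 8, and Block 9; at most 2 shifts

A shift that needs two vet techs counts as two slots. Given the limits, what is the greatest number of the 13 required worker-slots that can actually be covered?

Total capacity across all vet techs is 1+2+1+2+1+2 = 9, and 13 slots are needed, so at most 9 can be filled.
An assignment achieving 9: Block 2→Vasquez, Block 3→Vasquez+Zhao, Block 4→Zhao+Ferraro, Block 5→Espinoza, Block 6→Cruz, Block 7→Larsen, Block 8→Cruz.
Loads: Espinoza 1/1, Vasquez 2/2, Larsen 1/1, Zhao 2/2, Ferraro 1/1, Cruz 2/2.

9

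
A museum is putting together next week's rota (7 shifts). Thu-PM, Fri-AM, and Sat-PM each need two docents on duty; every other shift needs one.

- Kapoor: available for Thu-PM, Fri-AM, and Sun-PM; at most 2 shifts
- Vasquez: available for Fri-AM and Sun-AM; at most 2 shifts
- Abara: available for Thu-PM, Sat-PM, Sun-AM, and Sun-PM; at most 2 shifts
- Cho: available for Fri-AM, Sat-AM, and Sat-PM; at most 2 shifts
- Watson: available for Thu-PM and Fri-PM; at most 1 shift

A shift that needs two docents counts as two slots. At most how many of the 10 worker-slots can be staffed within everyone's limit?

Total capacity across all docents is 2+2+2+2+1 = 9, and 10 slots are needed, so at most 9 can be filled.
An assignment achieving 9: Thu-PM→Kapoor+Abara, Fri-AM→Vasquez, Fri-PM→Watson, Sat-AM→Cho, Sat-PM→Abara+Cho, Sun-AM→Vasquez, Sun-PM→Kapoor.
Loads: Kapoor 2/2, Vasquez 2/2, Abara 2/2, Cho 2/2, Watson 1/1.

9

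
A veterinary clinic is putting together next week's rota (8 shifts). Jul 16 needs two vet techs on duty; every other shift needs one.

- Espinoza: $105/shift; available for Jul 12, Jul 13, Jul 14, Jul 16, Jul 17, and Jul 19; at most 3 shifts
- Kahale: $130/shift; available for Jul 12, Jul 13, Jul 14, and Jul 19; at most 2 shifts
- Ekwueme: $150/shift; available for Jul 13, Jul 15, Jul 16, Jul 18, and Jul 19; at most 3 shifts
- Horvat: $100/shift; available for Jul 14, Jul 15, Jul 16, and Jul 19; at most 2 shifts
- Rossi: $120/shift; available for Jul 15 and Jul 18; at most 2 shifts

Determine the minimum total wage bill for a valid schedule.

$1015

Jul 17 can only be covered by Espinoza, so that assignment is forced.
Picking the cheapest available vet tech for each shift independently would cost $940, but that ignores the shift limits.
An optimal schedule: Jul 12→Espinoza, Jul 13→Kahale, Jul 14→Horvat, Jul 15→Rossi, Jul 16→Horvat+Espinoza, Jul 17→Espinoza, Jul 18→Rossi, Jul 19→Kahale.
Total: 105 + 130 + 100 + 120 + 100 + 105 + 105 + 120 + 130 = $1015.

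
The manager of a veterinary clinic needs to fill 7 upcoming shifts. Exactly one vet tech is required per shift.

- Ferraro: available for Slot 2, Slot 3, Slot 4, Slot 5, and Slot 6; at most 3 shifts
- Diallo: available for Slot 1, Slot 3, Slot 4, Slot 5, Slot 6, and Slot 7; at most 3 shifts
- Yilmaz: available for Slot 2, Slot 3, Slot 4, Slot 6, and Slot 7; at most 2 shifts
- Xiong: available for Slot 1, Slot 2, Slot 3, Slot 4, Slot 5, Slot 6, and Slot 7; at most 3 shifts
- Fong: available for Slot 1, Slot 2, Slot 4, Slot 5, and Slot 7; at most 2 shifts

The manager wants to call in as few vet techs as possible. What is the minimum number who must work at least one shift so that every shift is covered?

3

7 slots to fill and no one can take more than 3, so at least ⌈7/3⌉ = 3 vet techs are needed.
Ferraro, Diallo, and Yilmaz alone can cover everything: Slot 1→Diallo, Slot 2→Ferraro, Slot 3→Ferraro, Slot 4→Diallo, Slot 5→Ferraro, Slot 6→Yilmaz, Slot 7→Diallo.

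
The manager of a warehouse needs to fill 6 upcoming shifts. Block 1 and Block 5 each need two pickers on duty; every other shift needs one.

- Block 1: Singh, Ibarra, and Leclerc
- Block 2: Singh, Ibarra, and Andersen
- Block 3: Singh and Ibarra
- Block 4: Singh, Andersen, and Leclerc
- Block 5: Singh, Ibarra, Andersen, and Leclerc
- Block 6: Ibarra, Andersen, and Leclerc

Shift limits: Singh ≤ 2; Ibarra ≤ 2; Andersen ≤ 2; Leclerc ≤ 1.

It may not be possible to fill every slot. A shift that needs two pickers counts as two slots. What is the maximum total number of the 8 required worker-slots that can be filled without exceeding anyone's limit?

7

Total capacity across all pickers is 2+2+2+1 = 7, and 8 slots are needed, so at most 7 can be filled.
An assignment achieving 7: Block 1→Singh+Ibarra, Block 2→Ibarra, Block 3→Singh, Block 4→Andersen, Block 5→Leclerc, Block 6→Andersen.
Loads: Singh 2/2, Ibarra 2/2, Andersen 2/2, Leclerc 1/1.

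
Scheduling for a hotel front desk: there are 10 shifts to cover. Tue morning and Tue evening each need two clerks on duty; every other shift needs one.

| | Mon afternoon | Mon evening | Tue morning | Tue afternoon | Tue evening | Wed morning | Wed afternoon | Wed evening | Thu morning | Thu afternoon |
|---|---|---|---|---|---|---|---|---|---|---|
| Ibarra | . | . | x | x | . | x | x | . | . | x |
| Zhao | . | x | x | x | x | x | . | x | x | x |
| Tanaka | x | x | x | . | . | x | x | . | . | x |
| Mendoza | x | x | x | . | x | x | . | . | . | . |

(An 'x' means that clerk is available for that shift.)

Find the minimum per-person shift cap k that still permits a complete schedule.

3

With 4 clerks and 12 worker-slots to fill, someone must work at least ⌈12/4⌉ = 3 shifts, so k ≥ 3.
k = 3 works: Mon afternoon→Tanaka, Mon evening→Tanaka, Tue morning→Tanaka+Mendoza, Tue afternoon→Ibarra, Tue evening→Zhao+Mendoza, Wed morning→Mendoza, Wed afternoon→Ibarra, Wed evening→Zhao, Thu morning→Zhao, Thu afternoon→Ibarra.
Loads: Ibarra 3, Zhao 3, Tanaka 3, Mendoza 3 — all ≤ 3.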